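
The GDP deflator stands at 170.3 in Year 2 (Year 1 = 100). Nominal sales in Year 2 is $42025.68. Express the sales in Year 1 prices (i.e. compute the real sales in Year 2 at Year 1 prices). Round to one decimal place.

24677.4

Real = Nominal ÷ (Index/100) = 42025.68 ÷ (170.3/100)
     = 42025.68 ÷ 1.703 = 24677.4398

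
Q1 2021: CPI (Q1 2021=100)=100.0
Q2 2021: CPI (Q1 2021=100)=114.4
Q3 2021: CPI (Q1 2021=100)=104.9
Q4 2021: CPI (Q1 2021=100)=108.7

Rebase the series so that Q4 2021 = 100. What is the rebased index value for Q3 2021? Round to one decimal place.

Rebased(Q3 2021) = 104.9 / 108.7 × 100 = 96.5041

96.5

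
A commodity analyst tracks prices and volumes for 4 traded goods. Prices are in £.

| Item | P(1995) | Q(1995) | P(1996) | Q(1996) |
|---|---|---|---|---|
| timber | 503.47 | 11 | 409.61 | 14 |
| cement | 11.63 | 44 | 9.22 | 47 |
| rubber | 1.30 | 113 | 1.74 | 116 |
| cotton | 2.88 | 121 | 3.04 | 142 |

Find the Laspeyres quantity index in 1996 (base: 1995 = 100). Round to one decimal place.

124.6

Laspeyres quantity index uses base-period prices as weights.
ΣP(1995)·Q(1996) = 503.47×14 + 11.63×47 + 1.30×116 + 2.88×142 = 7048.58 + 546.61 + 150.8 + 408.96 = 8154.95
ΣP(1995)·Q(1995) = 503.47×11 + 11.63×44 + 1.30×113 + 2.88×121 = 5538.17 + 511.72 + 146.9 + 348.48 = 6545.27
Index = 8154.95 / 6545.27 × 100 = 124.5930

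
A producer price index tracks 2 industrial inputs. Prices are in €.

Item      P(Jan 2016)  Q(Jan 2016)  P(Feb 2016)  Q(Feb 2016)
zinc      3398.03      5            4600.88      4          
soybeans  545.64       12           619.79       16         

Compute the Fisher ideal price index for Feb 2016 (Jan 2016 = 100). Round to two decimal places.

Laspeyres component (base-period weights):
ΣP(Feb 2016)Q(Jan 2016) = 4600.88×5 + 619.79×12 = 23004.4 + 7437.48 = 30441.88
ΣP(Jan 2016)Q(Jan 2016) = 3398.03×5 + 545.64×12 = 16990.15 + 6547.68 = 23537.83
L = 30441.88 / 23537.83 × 100 = 129.3317
Paasche component (current-period weights):
ΣP(Feb 2016)Q(Feb 2016) = 4600.88×4 + 619.79×16 = 18403.52 + 9916.64 = 28320.16
ΣP(Jan 2016)Q(Feb 2016) = 3398.03×4 + 545.64×16 = 13592.12 + 8730.24 = 22322.36
P = 28320.16 / 22322.36 × 100 = 126.8690
Fisher = √(L × P) = √(129.3317 × 126.8690) = 128.0945

128.09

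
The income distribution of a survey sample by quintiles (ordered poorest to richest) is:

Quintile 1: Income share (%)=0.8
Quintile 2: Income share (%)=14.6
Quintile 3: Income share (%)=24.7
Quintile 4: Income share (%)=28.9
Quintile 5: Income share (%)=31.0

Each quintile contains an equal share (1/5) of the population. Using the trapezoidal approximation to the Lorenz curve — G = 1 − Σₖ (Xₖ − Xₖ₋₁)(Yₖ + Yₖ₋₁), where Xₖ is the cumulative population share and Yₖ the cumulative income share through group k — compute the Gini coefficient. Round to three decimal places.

Cumulative income shares Yₖ: 0.0080, 0.1540, 0.4010, 0.6900, 1.0000
Σ (Xₖ−Xₖ₋₁)(Yₖ+Yₖ₋₁) = (1/5)(0.0080+0.0000) + (1/5)(0.1540+0.0080) + (1/5)(0.4010+0.1540) + (1/5)(0.6900+0.4010) + (1/5)(1.0000+0.6900)
  = 0.0016 + 0.0324 + 0.1110 + 0.2182 + 0.3380 = 0.7012
G = 1 − 0.7012 = 0.2988

0.299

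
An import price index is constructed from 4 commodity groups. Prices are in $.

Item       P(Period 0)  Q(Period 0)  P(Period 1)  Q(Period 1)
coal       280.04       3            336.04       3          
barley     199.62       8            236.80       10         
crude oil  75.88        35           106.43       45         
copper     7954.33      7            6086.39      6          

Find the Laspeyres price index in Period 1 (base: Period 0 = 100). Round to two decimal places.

Laspeyres price index uses base-period quantities as weights.
ΣP(Period 1)·Q(Period 0) = 336.04×3 + 236.80×8 + 106.43×35 + 6086.39×7 = 1008.12 + 1894.4 + 3725.05 + 42604.73 = 49232.3
ΣP(Period 0)·Q(Period 0) = 280.04×3 + 199.62×8 + 75.88×35 + 7954.33×7 = 840.12 + 1596.96 + 2655.8 + 55680.31 = 60773.19
Index = 49232.3 / 60773.19 × 100 = 81.0099

81.01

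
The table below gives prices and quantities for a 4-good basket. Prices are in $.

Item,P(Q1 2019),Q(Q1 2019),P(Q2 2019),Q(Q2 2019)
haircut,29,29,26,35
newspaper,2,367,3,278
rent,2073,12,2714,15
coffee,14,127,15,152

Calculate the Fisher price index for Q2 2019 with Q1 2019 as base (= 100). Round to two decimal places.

Laspeyres component (base-period weights):
ΣP(Q2 2019)Q(Q1 2019) = 26×29 + 3×367 + 2714×12 + 15×127 = 754 + 1101 + 32568 + 1905 = 36328
ΣP(Q1 2019)Q(Q1 2019) = 29×29 + 2×367 + 2073×12 + 14×127 = 841 + 734 + 24876 + 1778 = 28229
L = 36328 / 28229 × 100 = 128.6904
Paasche component (current-period weights):
ΣP(Q2 2019)Q(Q2 2019) = 26×35 + 3×278 + 2714×15 + 15×152 = 910 + 834 + 40710 + 2280 = 44734
ΣP(Q1 2019)Q(Q2 2019) = 29×35 + 2×278 + 2073×15 + 14×152 = 1015 + 556 + 31095 + 2128 = 34794
P = 44734 / 34794 × 100 = 128.5681
Fisher = √(L × P) = √(128.6904 × 128.5681) = 128.6292

128.63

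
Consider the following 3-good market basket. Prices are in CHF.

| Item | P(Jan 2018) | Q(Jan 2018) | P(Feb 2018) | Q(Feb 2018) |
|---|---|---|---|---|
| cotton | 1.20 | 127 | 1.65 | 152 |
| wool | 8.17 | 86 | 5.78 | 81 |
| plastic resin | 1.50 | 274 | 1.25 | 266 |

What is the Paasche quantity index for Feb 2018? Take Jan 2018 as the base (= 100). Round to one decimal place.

100.2

Paasche quantity index uses current-period prices as weights.
ΣP(Feb 2018)·Q(Feb 2018) = 1.65×152 + 5.78×81 + 1.25×266 = 250.8 + 468.18 + 332.5 = 1051.48
ΣP(Feb 2018)·Q(Jan 2018) = 1.65×127 + 5.78×86 + 1.25×274 = 209.55 + 497.08 + 342.5 = 1049.13
Index = 1051.48 / 1049.13 × 100 = 100.2240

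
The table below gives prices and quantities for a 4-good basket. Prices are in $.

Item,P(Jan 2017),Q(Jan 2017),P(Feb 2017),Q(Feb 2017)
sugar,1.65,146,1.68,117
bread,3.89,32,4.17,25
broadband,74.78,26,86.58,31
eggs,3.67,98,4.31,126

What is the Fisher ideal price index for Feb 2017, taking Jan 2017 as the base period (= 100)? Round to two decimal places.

Laspeyres component (base-period weights):
ΣP(Feb 2017)Q(Jan 2017) = 1.68×146 + 4.17×32 + 86.58×26 + 4.31×98 = 245.28 + 133.44 + 2251.08 + 422.38 = 3052.18
ΣP(Jan 2017)Q(Jan 2017) = 1.65×146 + 3.89×32 + 74.78×26 + 3.67×98 = 240.9 + 124.48 + 1944.28 + 359.66 = 2669.32
L = 3052.18 / 2669.32 × 100 = 114.3430
Paasche component (current-period weights):
ΣP(Feb 2017)Q(Feb 2017) = 1.68×117 + 4.17×25 + 86.58×31 + 4.31×126 = 196.56 + 104.25 + 2683.98 + 543.06 = 3527.85
ΣP(Jan 2017)Q(Feb 2017) = 1.65×117 + 3.89×25 + 74.78×31 + 3.67×126 = 193.05 + 97.25 + 2318.18 + 462.42 = 3070.9
P = 3527.85 / 3070.9 × 100 = 114.8800
Fisher = √(L × P) = √(114.3430 × 114.8800) = 114.6112

114.61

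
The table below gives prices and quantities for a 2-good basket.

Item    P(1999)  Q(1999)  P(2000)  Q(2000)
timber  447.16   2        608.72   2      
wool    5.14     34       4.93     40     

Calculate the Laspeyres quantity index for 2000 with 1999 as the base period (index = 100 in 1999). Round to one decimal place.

Laspeyres quantity index uses base-period prices as weights.
ΣP(1999)·Q(2000) = 447.16×2 + 5.14×40 = 894.32 + 205.6 = 1099.92
ΣP(1999)·Q(1999) = 447.16×2 + 5.14×34 = 894.32 + 174.76 = 1069.08
Index = 1099.92 / 1069.08 × 100 = 102.8847

102.9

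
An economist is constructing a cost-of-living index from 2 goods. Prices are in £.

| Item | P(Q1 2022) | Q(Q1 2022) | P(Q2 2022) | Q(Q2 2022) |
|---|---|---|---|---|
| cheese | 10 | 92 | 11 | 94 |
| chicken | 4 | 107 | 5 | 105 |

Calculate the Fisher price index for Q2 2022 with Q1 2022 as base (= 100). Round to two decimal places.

114.70

Laspeyres component (base-period weights):
ΣP(Q2 2022)Q(Q1 2022) = 11×92 + 5×107 = 1012 + 535 = 1547
ΣP(Q1 2022)Q(Q1 2022) = 10×92 + 4×107 = 920 + 428 = 1348
L = 1547 / 1348 × 100 = 114.7626
Paasche component (current-period weights):
ΣP(Q2 2022)Q(Q2 2022) = 11×94 + 5×105 = 1034 + 525 = 1559
ΣP(Q1 2022)Q(Q2 2022) = 10×94 + 4×105 = 940 + 420 = 1360
P = 1559 / 1360 × 100 = 114.6324
Fisher = √(L × P) = √(114.7626 × 114.6324) = 114.6975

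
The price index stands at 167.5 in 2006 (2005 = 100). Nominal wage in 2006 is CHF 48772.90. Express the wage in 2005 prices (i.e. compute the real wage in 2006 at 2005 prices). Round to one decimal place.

29118.1

Real = Nominal ÷ (Index/100) = 48772.90 ÷ (167.5/100)
     = 48772.90 ÷ 1.675 = 29118.1493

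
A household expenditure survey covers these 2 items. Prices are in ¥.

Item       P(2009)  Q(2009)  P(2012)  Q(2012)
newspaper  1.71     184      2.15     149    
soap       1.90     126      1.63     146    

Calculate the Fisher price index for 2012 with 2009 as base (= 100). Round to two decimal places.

Laspeyres component (base-period weights):
ΣP(2012)Q(2009) = 2.15×184 + 1.63×126 = 395.6 + 205.38 = 600.98
ΣP(2009)Q(2009) = 1.71×184 + 1.90×126 = 314.64 + 239.4 = 554.04
L = 600.98 / 554.04 × 100 = 108.4723
Paasche component (current-period weights):
ΣP(2012)Q(2012) = 2.15×149 + 1.63×146 = 320.35 + 237.98 = 558.33
ΣP(2009)Q(2012) = 1.71×149 + 1.90×146 = 254.79 + 277.4 = 532.19
P = 558.33 / 532.19 × 100 = 104.9118
Fisher = √(L × P) = √(108.4723 × 104.9118) = 106.6772

106.68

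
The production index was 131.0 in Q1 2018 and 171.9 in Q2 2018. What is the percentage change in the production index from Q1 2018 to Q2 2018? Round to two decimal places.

31.22%

Change = (171.9 − 131.0) / 131.0 × 100
       = 40.9 / 131.0 × 100 = 31.2214%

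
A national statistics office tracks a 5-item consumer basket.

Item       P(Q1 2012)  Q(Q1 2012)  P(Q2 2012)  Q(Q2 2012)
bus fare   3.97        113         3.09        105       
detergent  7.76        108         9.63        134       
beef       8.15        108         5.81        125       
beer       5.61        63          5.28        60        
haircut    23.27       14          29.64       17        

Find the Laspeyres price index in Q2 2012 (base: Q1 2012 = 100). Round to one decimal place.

97.1

Laspeyres price index uses base-period quantities as weights.
ΣP(Q2 2012)·Q(Q1 2012) = 3.09×113 + 9.63×108 + 5.81×108 + 5.28×63 + 29.64×14 = 349.17 + 1040.04 + 627.48 + 332.64 + 414.96 = 2764.29
ΣP(Q1 2012)·Q(Q1 2012) = 3.97×113 + 7.76×108 + 8.15×108 + 5.61×63 + 23.27×14 = 448.61 + 838.08 + 880.2 + 353.43 + 325.78 = 2846.1
Index = 2764.29 / 2846.1 × 100 = 97.1255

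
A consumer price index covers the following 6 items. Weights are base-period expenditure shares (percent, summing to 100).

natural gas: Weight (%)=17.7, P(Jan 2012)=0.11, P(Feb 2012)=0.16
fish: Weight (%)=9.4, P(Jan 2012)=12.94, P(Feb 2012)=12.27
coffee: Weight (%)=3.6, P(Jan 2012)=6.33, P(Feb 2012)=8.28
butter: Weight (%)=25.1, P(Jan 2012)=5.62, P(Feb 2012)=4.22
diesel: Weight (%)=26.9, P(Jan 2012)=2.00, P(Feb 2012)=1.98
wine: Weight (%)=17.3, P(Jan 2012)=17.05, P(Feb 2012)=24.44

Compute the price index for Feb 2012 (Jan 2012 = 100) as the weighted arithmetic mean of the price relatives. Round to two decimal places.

natural gas: 17.7 × (0.16/0.11) = 17.7 × 1.454545 = 25.7455
fish: 9.4 × (12.27/12.94) = 9.4 × 0.948223 = 8.9133
coffee: 3.6 × (8.28/6.33) = 3.6 × 1.308057 = 4.7090
butter: 25.1 × (4.22/5.62) = 25.1 × 0.750890 = 18.8473
diesel: 26.9 × (1.98/2.00) = 26.9 × 0.990000 = 26.6310
wine: 17.3 × (24.44/17.05) = 17.3 × 1.433431 = 24.7984
Index = Σ wᵢ·(p₁ᵢ/p₀ᵢ) = 25.7455 + 8.9133 + 4.7090 + 18.8473 + 26.6310 + 24.7984 = 109.6444

109.64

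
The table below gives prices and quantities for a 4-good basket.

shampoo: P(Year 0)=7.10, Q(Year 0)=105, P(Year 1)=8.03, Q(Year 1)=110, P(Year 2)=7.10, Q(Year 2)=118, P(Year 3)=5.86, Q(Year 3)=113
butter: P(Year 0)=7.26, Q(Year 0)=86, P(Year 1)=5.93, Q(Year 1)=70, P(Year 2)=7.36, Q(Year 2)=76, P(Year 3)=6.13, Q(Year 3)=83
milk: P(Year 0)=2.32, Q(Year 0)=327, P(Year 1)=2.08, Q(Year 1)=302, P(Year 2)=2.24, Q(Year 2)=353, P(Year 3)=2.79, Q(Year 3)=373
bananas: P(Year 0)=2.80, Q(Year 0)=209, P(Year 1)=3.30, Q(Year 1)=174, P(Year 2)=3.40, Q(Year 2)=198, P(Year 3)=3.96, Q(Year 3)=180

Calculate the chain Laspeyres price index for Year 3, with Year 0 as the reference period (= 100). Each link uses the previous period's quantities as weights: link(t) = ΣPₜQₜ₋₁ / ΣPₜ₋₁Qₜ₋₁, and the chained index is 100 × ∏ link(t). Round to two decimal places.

Link Year 0→Year 1:
ΣP(Year 1)Q(Year 0) = 8.03×105 + 5.93×86 + 2.08×327 + 3.30×209 = 843.15 + 509.98 + 680.16 + 689.7 = 2722.99
ΣP(Year 0)Q(Year 0) = 7.10×105 + 7.26×86 + 2.32×327 + 2.80×209 = 745.5 + 624.36 + 758.64 + 585.2 = 2713.7
link = 2722.99/2713.7 = 1.003423
Link Year 1→Year 2:
ΣP(Year 2)Q(Year 1) = 7.10×110 + 7.36×70 + 2.24×302 + 3.40×174 = 781 + 515.2 + 676.48 + 591.6 = 2564.28
ΣP(Year 1)Q(Year 1) = 8.03×110 + 5.93×70 + 2.08×302 + 3.30×174 = 883.3 + 415.1 + 628.16 + 574.2 = 2500.76
link = 2564.28/2500.76 = 1.025400
Link Year 2→Year 3:
ΣP(Year 3)Q(Year 2) = 5.86×118 + 6.13×76 + 2.79×353 + 3.96×198 = 691.48 + 465.88 + 984.87 + 784.08 = 2926.31
ΣP(Year 2)Q(Year 2) = 7.10×118 + 7.36×76 + 2.24×353 + 3.40×198 = 837.8 + 559.36 + 790.72 + 673.2 = 2861.08
link = 2926.31/2861.08 = 1.022799
Chained index = 100 × 1.003423 × 1.025400 × 1.022799 = 105.2369

105.24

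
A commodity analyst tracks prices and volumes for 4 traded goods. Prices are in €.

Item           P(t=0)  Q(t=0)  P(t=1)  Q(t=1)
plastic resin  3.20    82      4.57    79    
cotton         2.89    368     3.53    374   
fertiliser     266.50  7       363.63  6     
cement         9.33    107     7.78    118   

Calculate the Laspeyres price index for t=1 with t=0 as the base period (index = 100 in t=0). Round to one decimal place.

Laspeyres price index uses base-period quantities as weights.
ΣP(t=1)·Q(t=0) = 4.57×82 + 3.53×368 + 363.63×7 + 7.78×107 = 374.74 + 1299.04 + 2545.41 + 832.46 = 5051.65
ΣP(t=0)·Q(t=0) = 3.20×82 + 2.89×368 + 266.50×7 + 9.33×107 = 262.4 + 1063.52 + 1865.5 + 998.31 = 4189.73
Index = 5051.65 / 4189.73 × 100 = 120.5722

120.6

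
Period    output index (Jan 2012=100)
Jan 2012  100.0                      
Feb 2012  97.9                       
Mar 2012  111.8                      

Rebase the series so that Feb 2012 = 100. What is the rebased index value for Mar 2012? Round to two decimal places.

114.20

Rebased(Mar 2012) = 111.8 / 97.9 × 100 = 114.1982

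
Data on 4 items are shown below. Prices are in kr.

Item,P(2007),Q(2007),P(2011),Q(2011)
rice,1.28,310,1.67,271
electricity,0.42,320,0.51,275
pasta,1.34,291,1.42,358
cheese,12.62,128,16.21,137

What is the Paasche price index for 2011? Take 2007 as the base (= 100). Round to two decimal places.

124.37

Paasche price index uses current-period quantities as weights.
ΣP(2011)·Q(2011) = 1.67×271 + 0.51×275 + 1.42×358 + 16.21×137 = 452.57 + 140.25 + 508.36 + 2220.77 = 3321.95
ΣP(2007)·Q(2011) = 1.28×271 + 0.42×275 + 1.34×358 + 12.62×137 = 346.88 + 115.5 + 479.72 + 1728.94 = 2671.04
Index = 3321.95 / 2671.04 × 100 = 124.3692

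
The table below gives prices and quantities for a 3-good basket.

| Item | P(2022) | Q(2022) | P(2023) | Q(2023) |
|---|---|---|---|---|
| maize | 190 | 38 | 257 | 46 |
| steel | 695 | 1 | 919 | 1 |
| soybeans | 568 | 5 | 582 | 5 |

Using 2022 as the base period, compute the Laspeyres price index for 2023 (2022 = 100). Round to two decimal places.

126.41

Laspeyres price index uses base-period quantities as weights.
ΣP(2023)·Q(2022) = 257×38 + 919×1 + 582×5 = 9766 + 919 + 2910 = 13595
ΣP(2022)·Q(2022) = 190×38 + 695×1 + 568×5 = 7220 + 695 + 2840 = 10755
Index = 13595 / 10755 × 100 = 126.4063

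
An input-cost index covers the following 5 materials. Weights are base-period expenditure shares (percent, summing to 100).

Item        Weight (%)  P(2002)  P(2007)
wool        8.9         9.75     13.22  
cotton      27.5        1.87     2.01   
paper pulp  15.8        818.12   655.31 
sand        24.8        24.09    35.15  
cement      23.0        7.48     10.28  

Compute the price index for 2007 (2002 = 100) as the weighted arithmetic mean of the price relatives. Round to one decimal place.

wool: 8.9 × (13.22/9.75) = 8.9 × 1.355897 = 12.0675
cotton: 27.5 × (2.01/1.87) = 27.5 × 1.074866 = 29.5588
paper pulp: 15.8 × (655.31/818.12) = 15.8 × 0.800995 = 12.6557
sand: 24.8 × (35.15/24.09) = 24.8 × 1.459112 = 36.1860
cement: 23.0 × (10.28/7.48) = 23.0 × 1.374332 = 31.6096
Index = Σ wᵢ·(p₁ᵢ/p₀ᵢ) = 12.0675 + 29.5588 + 12.6557 + 36.1860 + 31.6096 = 122.0776

122.1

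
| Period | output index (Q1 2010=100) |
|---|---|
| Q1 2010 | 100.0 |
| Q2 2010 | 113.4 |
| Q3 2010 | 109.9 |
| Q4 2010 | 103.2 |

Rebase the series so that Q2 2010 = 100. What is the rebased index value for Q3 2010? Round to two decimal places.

96.91

Rebased(Q3 2010) = 109.9 / 113.4 × 100 = 96.9136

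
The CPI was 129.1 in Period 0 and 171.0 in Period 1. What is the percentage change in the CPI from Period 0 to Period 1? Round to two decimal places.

Change = (171.0 − 129.1) / 129.1 × 100
       = 41.9 / 129.1 × 100 = 32.4555%

32.46%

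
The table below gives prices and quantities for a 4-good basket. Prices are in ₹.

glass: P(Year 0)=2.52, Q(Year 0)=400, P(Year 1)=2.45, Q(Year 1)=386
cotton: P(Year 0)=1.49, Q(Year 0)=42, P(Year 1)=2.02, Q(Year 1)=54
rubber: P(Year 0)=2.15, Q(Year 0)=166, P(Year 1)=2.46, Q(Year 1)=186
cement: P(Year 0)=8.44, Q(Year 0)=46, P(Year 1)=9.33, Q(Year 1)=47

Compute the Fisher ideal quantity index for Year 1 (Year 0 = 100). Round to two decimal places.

102.21

Laspeyres component (base-period weights):
ΣP(Year 0)Q(Year 1) = 2.52×386 + 1.49×54 + 2.15×186 + 8.44×47 = 972.72 + 80.46 + 399.9 + 396.68 = 1849.76
ΣP(Year 0)Q(Year 0) = 2.52×400 + 1.49×42 + 2.15×166 + 8.44×46 = 1008 + 62.58 + 356.9 + 388.24 = 1815.72
L = 1849.76 / 1815.72 × 100 = 101.8747
Paasche component (current-period weights):
ΣP(Year 1)Q(Year 1) = 2.45×386 + 2.02×54 + 2.46×186 + 9.33×47 = 945.7 + 109.08 + 457.56 + 438.51 = 1950.85
ΣP(Year 1)Q(Year 0) = 2.45×400 + 2.02×42 + 2.46×166 + 9.33×46 = 980 + 84.84 + 408.36 + 429.18 = 1902.38
P = 1950.85 / 1902.38 × 100 = 102.5479
Fisher = √(L × P) = √(101.8747 × 102.5479) = 102.2107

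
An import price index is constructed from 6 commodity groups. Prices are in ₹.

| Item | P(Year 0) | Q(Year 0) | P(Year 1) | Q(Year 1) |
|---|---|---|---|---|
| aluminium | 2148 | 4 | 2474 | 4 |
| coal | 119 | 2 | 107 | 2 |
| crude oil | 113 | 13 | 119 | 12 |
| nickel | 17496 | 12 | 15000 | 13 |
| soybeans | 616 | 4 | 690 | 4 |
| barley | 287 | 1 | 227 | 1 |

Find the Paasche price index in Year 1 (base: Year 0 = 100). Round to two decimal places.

Paasche price index uses current-period quantities as weights.
ΣP(Year 1)·Q(Year 1) = 2474×4 + 107×2 + 119×12 + 15000×13 + 690×4 + 227×1 = 9896 + 214 + 1428 + 195000 + 2760 + 227 = 209525
ΣP(Year 0)·Q(Year 1) = 2148×4 + 119×2 + 113×12 + 17496×13 + 616×4 + 287×1 = 8592 + 238 + 1356 + 227448 + 2464 + 287 = 240385
Index = 209525 / 240385 × 100 = 87.1623

87.16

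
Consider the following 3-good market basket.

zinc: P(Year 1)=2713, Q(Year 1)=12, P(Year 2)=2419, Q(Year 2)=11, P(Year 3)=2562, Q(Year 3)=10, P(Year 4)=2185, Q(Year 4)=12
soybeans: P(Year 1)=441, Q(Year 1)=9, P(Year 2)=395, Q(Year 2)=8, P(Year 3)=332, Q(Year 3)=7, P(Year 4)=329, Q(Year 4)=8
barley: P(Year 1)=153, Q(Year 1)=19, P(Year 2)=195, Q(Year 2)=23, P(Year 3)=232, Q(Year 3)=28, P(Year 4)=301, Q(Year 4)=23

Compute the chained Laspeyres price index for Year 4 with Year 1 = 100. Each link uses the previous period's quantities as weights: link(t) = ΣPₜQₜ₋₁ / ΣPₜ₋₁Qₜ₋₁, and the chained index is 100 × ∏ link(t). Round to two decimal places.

91.94

Link Year 1→Year 2:
ΣP(Year 2)Q(Year 1) = 2419×12 + 395×9 + 195×19 = 29028 + 3555 + 3705 = 36288
ΣP(Year 1)Q(Year 1) = 2713×12 + 441×9 + 153×19 = 32556 + 3969 + 2907 = 39432
link = 36288/39432 = 0.920268
Link Year 2→Year 3:
ΣP(Year 3)Q(Year 2) = 2562×11 + 332×8 + 232×23 = 28182 + 2656 + 5336 = 36174
ΣP(Year 2)Q(Year 2) = 2419×11 + 395×8 + 195×23 = 26609 + 3160 + 4485 = 34254
link = 36174/34254 = 1.056052
Link Year 3→Year 4:
ΣP(Year 4)Q(Year 3) = 2185×10 + 329×7 + 301×28 = 21850 + 2303 + 8428 = 32581
ΣP(Year 3)Q(Year 3) = 2562×10 + 332×7 + 232×28 = 25620 + 2324 + 6496 = 34440
link = 32581/34440 = 0.946022
Chained index = 100 × 0.920268 × 1.056052 × 0.946022 = 91.9392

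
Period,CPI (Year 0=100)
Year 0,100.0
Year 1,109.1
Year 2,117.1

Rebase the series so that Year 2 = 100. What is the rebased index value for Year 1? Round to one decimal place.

93.2

Rebased(Year 1) = 109.1 / 117.1 × 100 = 93.1682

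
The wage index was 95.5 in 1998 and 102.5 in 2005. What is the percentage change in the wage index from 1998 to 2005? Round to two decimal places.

Change = (102.5 − 95.5) / 95.5 × 100
       = 7.0 / 95.5 × 100 = 7.3298%

7.33%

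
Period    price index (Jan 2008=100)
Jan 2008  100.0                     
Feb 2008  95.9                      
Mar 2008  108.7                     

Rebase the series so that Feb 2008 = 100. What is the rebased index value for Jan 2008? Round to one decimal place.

104.3

Rebased(Jan 2008) = 100.0 / 95.9 × 100 = 104.2753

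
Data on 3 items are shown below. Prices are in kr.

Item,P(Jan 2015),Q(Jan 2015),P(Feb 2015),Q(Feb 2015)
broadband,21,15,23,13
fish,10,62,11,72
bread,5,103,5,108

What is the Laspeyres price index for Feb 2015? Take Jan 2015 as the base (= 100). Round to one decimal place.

106.3

Laspeyres price index uses base-period quantities as weights.
ΣP(Feb 2015)·Q(Jan 2015) = 23×15 + 11×62 + 5×103 = 345 + 682 + 515 = 1542
ΣP(Jan 2015)·Q(Jan 2015) = 21×15 + 10×62 + 5×103 = 315 + 620 + 515 = 1450
Index = 1542 / 1450 × 100 = 106.3448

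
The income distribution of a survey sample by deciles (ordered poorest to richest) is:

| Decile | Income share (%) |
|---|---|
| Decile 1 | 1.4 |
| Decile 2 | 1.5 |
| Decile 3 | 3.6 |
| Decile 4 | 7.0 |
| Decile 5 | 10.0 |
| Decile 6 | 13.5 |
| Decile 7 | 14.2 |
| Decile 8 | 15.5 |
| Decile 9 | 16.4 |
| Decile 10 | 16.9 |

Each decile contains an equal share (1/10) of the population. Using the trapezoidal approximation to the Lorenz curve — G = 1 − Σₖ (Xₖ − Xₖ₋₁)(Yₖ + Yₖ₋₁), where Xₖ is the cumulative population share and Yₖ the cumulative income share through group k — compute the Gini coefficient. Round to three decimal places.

Cumulative income shares Yₖ: 0.0140, 0.0290, 0.0650, 0.1350, 0.2350, 0.3700, 0.5120, 0.6670, 0.8310, 1.0000
Σ (Xₖ−Xₖ₋₁)(Yₖ+Yₖ₋₁) = (1/10)(0.0140+0.0000) + (1/10)(0.0290+0.0140) + (1/10)(0.0650+0.0290) + (1/10)(0.1350+0.0650) + (1/10)(0.2350+0.1350) + (1/10)(0.3700+0.2350) + (1/10)(0.5120+0.3700) + (1/10)(0.6670+0.5120) + (1/10)(0.8310+0.6670) + (1/10)(1.0000+0.8310)
  = 0.0014 + 0.0043 + 0.0094 + 0.0200 + 0.0370 + 0.0605 + 0.0882 + 0.1179 + 0.1498 + 0.1831 = 0.6716
G = 1 − 0.6716 = 0.3284

0.328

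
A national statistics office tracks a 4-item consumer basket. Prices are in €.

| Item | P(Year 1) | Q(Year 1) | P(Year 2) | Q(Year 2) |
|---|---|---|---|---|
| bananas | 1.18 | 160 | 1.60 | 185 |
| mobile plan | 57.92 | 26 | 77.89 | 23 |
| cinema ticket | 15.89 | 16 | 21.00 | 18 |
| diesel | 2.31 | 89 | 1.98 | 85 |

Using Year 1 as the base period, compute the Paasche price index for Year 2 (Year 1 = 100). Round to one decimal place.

129.6

Paasche price index uses current-period quantities as weights.
ΣP(Year 2)·Q(Year 2) = 1.60×185 + 77.89×23 + 21.00×18 + 1.98×85 = 296 + 1791.47 + 378 + 168.3 = 2633.77
ΣP(Year 1)·Q(Year 2) = 1.18×185 + 57.92×23 + 15.89×18 + 2.31×85 = 218.3 + 1332.16 + 286.02 + 196.35 = 2032.83
Index = 2633.77 / 2032.83 × 100 = 129.5617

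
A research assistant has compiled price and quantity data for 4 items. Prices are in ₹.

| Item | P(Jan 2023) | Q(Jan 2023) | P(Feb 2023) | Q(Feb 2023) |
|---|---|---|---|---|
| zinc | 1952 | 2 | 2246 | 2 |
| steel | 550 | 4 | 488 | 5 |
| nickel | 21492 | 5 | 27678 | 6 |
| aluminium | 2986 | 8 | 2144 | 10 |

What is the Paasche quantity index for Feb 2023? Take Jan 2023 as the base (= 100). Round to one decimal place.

Paasche quantity index uses current-period prices as weights.
ΣP(Feb 2023)·Q(Feb 2023) = 2246×2 + 488×5 + 27678×6 + 2144×10 = 4492 + 2440 + 166068 + 21440 = 194440
ΣP(Feb 2023)·Q(Jan 2023) = 2246×2 + 488×4 + 27678×5 + 2144×8 = 4492 + 1952 + 138390 + 17152 = 161986
Index = 194440 / 161986 × 100 = 120.0351

120.0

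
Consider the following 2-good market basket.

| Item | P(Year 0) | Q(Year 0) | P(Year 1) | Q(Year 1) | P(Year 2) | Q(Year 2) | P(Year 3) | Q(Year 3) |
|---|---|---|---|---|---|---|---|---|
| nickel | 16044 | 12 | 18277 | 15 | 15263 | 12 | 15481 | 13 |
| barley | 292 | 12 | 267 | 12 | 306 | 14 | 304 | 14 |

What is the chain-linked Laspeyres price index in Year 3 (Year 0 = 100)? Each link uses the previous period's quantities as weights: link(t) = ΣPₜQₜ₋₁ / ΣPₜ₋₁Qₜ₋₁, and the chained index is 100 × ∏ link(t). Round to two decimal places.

Link Year 0→Year 1:
ΣP(Year 1)Q(Year 0) = 18277×12 + 267×12 = 219324 + 3204 = 222528
ΣP(Year 0)Q(Year 0) = 16044×12 + 292×12 = 192528 + 3504 = 196032
link = 222528/196032 = 1.135162
Link Year 1→Year 2:
ΣP(Year 2)Q(Year 1) = 15263×15 + 306×12 = 228945 + 3672 = 232617
ΣP(Year 1)Q(Year 1) = 18277×15 + 267×12 = 274155 + 3204 = 277359
link = 232617/277359 = 0.838686
Link Year 2→Year 3:
ΣP(Year 3)Q(Year 2) = 15481×12 + 304×14 = 185772 + 4256 = 190028
ΣP(Year 2)Q(Year 2) = 15263×12 + 306×14 = 183156 + 4284 = 187440
link = 190028/187440 = 1.013807
Chained index = 100 × 1.135162 × 0.838686 × 1.013807 = 96.5189

96.52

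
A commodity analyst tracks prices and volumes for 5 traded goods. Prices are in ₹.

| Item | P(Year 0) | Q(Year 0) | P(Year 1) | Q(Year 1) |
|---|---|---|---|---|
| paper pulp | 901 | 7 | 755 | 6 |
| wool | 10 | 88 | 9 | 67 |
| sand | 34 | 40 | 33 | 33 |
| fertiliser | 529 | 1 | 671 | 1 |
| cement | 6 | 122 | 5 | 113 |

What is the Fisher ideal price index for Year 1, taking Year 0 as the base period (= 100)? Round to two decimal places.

88.61

Laspeyres component (base-period weights):
ΣP(Year 1)Q(Year 0) = 755×7 + 9×88 + 33×40 + 671×1 + 5×122 = 5285 + 792 + 1320 + 671 + 610 = 8678
ΣP(Year 0)Q(Year 0) = 901×7 + 10×88 + 34×40 + 529×1 + 6×122 = 6307 + 880 + 1360 + 529 + 732 = 9808
L = 8678 / 9808 × 100 = 88.4788
Paasche component (current-period weights):
ΣP(Year 1)Q(Year 1) = 755×6 + 9×67 + 33×33 + 671×1 + 5×113 = 4530 + 603 + 1089 + 671 + 565 = 7458
ΣP(Year 0)Q(Year 1) = 901×6 + 10×67 + 34×33 + 529×1 + 6×113 = 5406 + 670 + 1122 + 529 + 678 = 8405
P = 7458 / 8405 × 100 = 88.7329
Fisher = √(L × P) = √(88.4788 × 88.7329) = 88.6058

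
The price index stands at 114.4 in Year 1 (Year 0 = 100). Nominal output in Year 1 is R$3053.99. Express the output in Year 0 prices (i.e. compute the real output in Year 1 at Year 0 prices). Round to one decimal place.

2669.6

Real = Nominal ÷ (Index/100) = 3053.99 ÷ (114.4/100)
     = 3053.99 ÷ 1.144 = 2669.5717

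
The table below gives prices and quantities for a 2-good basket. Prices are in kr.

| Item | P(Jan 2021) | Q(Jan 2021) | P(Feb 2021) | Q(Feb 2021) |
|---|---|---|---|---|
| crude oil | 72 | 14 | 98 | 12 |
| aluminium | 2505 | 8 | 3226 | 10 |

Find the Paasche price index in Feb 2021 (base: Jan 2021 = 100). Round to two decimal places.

Paasche price index uses current-period quantities as weights.
ΣP(Feb 2021)·Q(Feb 2021) = 98×12 + 3226×10 = 1176 + 32260 = 33436
ΣP(Jan 2021)·Q(Feb 2021) = 72×12 + 2505×10 = 864 + 25050 = 25914
Index = 33436 / 25914 × 100 = 129.0268

129.03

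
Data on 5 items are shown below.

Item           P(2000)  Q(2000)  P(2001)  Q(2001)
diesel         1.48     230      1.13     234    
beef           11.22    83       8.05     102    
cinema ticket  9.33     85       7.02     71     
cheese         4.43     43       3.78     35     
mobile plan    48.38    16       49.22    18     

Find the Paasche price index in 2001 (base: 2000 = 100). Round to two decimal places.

81.85

Paasche price index uses current-period quantities as weights.
ΣP(2001)·Q(2001) = 1.13×234 + 8.05×102 + 7.02×71 + 3.78×35 + 49.22×18 = 264.42 + 821.1 + 498.42 + 132.3 + 885.96 = 2602.2
ΣP(2000)·Q(2001) = 1.48×234 + 11.22×102 + 9.33×71 + 4.43×35 + 48.38×18 = 346.32 + 1144.44 + 662.43 + 155.05 + 870.84 = 3179.08
Index = 2602.2 / 3179.08 × 100 = 81.8539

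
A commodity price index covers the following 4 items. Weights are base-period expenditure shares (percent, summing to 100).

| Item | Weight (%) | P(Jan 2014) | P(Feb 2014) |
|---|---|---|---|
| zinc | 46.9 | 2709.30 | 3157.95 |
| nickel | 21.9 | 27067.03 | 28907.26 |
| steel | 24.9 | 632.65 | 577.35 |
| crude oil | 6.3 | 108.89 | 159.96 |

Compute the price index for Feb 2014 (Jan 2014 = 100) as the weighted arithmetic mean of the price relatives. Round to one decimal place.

110.0

zinc: 46.9 × (3157.95/2709.30) = 46.9 × 1.165596 = 54.6665
nickel: 21.9 × (28907.26/27067.03) = 21.9 × 1.067988 = 23.3889
steel: 24.9 × (577.35/632.65) = 24.9 × 0.912590 = 22.7235
crude oil: 6.3 × (159.96/108.89) = 6.3 × 1.469005 = 9.2547
Index = Σ wᵢ·(p₁ᵢ/p₀ᵢ) = 54.6665 + 23.3889 + 22.7235 + 9.2547 = 110.0336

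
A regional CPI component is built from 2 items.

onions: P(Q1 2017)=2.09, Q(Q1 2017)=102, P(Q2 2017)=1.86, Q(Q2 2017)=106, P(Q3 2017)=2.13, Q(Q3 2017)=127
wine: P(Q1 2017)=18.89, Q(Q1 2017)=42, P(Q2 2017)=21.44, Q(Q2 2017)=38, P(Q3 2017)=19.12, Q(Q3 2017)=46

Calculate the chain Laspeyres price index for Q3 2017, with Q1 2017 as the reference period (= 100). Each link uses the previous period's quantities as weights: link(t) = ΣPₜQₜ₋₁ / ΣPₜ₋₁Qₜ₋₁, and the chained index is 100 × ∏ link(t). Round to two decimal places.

Link Q1 2017→Q2 2017:
ΣP(Q2 2017)Q(Q1 2017) = 1.86×102 + 21.44×42 = 189.72 + 900.48 = 1090.2
ΣP(Q1 2017)Q(Q1 2017) = 2.09×102 + 18.89×42 = 213.18 + 793.38 = 1006.56
link = 1090.2/1006.56 = 1.083095
Link Q2 2017→Q3 2017:
ΣP(Q3 2017)Q(Q2 2017) = 2.13×106 + 19.12×38 = 225.78 + 726.56 = 952.34
ΣP(Q2 2017)Q(Q2 2017) = 1.86×106 + 21.44×38 = 197.16 + 814.72 = 1011.88
link = 952.34/1011.88 = 0.941159
Chained index = 100 × 1.083095 × 0.941159 = 101.9365

101.94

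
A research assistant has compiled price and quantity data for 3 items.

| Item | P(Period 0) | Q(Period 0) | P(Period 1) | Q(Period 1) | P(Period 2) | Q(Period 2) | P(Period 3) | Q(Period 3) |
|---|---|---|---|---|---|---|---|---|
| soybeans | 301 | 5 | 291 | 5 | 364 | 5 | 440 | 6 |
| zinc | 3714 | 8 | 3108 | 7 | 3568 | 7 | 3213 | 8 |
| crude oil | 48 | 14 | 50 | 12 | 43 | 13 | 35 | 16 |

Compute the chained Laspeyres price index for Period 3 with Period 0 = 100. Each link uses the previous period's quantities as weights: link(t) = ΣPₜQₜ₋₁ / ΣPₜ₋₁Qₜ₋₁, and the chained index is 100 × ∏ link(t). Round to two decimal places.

89.34

Link Period 0→Period 1:
ΣP(Period 1)Q(Period 0) = 291×5 + 3108×8 + 50×14 = 1455 + 24864 + 700 = 27019
ΣP(Period 0)Q(Period 0) = 301×5 + 3714×8 + 48×14 = 1505 + 29712 + 672 = 31889
link = 27019/31889 = 0.847283
Link Period 1→Period 2:
ΣP(Period 2)Q(Period 1) = 364×5 + 3568×7 + 43×12 = 1820 + 24976 + 516 = 27312
ΣP(Period 1)Q(Period 1) = 291×5 + 3108×7 + 50×12 = 1455 + 21756 + 600 = 23811
link = 27312/23811 = 1.147033
Link Period 2→Period 3:
ΣP(Period 3)Q(Period 2) = 440×5 + 3213×7 + 35×13 = 2200 + 22491 + 455 = 25146
ΣP(Period 2)Q(Period 2) = 364×5 + 3568×7 + 43×13 = 1820 + 24976 + 559 = 27355
link = 25146/27355 = 0.919247
Chained index = 100 × 0.847283 × 1.147033 × 0.919247 = 89.3380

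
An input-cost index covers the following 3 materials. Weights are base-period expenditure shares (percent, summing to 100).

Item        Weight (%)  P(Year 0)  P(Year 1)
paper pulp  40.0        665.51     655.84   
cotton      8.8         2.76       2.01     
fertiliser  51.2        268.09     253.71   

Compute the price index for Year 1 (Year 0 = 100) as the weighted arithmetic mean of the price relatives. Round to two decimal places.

94.28

paper pulp: 40.0 × (655.84/665.51) = 40.0 × 0.985470 = 39.4188
cotton: 8.8 × (2.01/2.76) = 8.8 × 0.728261 = 6.4087
fertiliser: 51.2 × (253.71/268.09) = 51.2 × 0.946361 = 48.4537
Index = Σ wᵢ·(p₁ᵢ/p₀ᵢ) = 39.4188 + 6.4087 + 48.4537 = 94.2812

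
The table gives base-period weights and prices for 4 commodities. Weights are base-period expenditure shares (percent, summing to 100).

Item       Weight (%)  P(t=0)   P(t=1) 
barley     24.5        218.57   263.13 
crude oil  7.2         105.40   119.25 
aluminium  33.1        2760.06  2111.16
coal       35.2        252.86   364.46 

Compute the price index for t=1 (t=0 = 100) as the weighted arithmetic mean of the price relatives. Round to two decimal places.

113.69

barley: 24.5 × (263.13/218.57) = 24.5 × 1.203871 = 29.4948
crude oil: 7.2 × (119.25/105.40) = 7.2 × 1.131404 = 8.1461
aluminium: 33.1 × (2111.16/2760.06) = 33.1 × 0.764896 = 25.3181
coal: 35.2 × (364.46/252.86) = 35.2 × 1.441351 = 50.7356
Index = Σ wᵢ·(p₁ᵢ/p₀ᵢ) = 29.4948 + 8.1461 + 25.3181 + 50.7356 = 113.6946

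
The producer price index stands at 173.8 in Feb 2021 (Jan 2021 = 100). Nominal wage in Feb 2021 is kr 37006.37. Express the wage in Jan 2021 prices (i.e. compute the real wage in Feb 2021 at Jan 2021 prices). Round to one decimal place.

21292.5

Real = Nominal ÷ (Index/100) = 37006.37 ÷ (173.8/100)
     = 37006.37 ÷ 1.738 = 21292.5029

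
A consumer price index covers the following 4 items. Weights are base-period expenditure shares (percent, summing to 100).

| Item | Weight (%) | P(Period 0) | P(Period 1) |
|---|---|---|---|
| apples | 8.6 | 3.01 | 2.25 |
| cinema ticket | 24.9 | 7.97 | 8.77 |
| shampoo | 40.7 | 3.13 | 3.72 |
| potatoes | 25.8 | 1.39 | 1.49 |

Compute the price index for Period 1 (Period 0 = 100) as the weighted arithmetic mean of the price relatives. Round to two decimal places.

109.86

apples: 8.6 × (2.25/3.01) = 8.6 × 0.747508 = 6.4286
cinema ticket: 24.9 × (8.77/7.97) = 24.9 × 1.100376 = 27.3994
shampoo: 40.7 × (3.72/3.13) = 40.7 × 1.188498 = 48.3719
potatoes: 25.8 × (1.49/1.39) = 25.8 × 1.071942 = 27.6561
Index = Σ wᵢ·(p₁ᵢ/p₀ᵢ) = 6.4286 + 27.3994 + 48.3719 + 27.6561 = 109.8559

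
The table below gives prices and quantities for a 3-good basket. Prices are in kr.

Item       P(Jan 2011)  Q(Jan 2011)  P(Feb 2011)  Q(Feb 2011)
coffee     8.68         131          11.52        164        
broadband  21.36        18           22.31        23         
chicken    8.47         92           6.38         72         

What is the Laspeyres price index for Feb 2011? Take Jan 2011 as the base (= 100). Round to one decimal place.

Laspeyres price index uses base-period quantities as weights.
ΣP(Feb 2011)·Q(Jan 2011) = 11.52×131 + 22.31×18 + 6.38×92 = 1509.12 + 401.58 + 586.96 = 2497.66
ΣP(Jan 2011)·Q(Jan 2011) = 8.68×131 + 21.36×18 + 8.47×92 = 1137.08 + 384.48 + 779.24 = 2300.8
Index = 2497.66 / 2300.8 × 100 = 108.5562

108.6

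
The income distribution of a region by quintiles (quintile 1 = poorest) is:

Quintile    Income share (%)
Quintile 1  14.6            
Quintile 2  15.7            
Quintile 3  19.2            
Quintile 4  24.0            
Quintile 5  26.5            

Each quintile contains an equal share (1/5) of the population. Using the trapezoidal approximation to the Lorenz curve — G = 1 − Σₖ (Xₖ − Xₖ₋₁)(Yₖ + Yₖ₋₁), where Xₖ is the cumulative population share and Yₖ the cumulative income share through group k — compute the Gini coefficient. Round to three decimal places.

0.128

Cumulative income shares Yₖ: 0.1460, 0.3030, 0.4950, 0.7350, 1.0000
Σ (Xₖ−Xₖ₋₁)(Yₖ+Yₖ₋₁) = (1/5)(0.1460+0.0000) + (1/5)(0.3030+0.1460) + (1/5)(0.4950+0.3030) + (1/5)(0.7350+0.4950) + (1/5)(1.0000+0.7350)
  = 0.0292 + 0.0898 + 0.1596 + 0.2460 + 0.3470 = 0.8716
G = 1 − 0.8716 = 0.1284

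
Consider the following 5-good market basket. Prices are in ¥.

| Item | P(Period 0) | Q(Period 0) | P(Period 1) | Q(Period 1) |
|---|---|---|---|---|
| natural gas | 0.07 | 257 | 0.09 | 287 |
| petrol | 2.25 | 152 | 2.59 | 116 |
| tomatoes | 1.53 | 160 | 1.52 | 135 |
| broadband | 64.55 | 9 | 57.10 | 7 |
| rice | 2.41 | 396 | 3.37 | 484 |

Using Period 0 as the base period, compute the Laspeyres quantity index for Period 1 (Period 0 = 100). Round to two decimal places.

Laspeyres quantity index uses base-period prices as weights.
ΣP(Period 0)·Q(Period 1) = 0.07×287 + 2.25×116 + 1.53×135 + 64.55×7 + 2.41×484 = 20.09 + 261 + 206.55 + 451.85 + 1166.44 = 2105.93
ΣP(Period 0)·Q(Period 0) = 0.07×257 + 2.25×152 + 1.53×160 + 64.55×9 + 2.41×396 = 17.99 + 342 + 244.8 + 580.95 + 954.36 = 2140.1
Index = 2105.93 / 2140.1 × 100 = 98.4033

98.40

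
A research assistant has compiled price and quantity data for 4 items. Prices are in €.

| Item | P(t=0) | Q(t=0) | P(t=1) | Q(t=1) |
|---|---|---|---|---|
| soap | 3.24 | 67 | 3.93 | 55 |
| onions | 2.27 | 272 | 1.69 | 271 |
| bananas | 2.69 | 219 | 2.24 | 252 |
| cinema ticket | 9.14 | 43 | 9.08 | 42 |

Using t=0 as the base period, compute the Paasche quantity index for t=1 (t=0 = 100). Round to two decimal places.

101.00

Paasche quantity index uses current-period prices as weights.
ΣP(t=1)·Q(t=1) = 3.93×55 + 1.69×271 + 2.24×252 + 9.08×42 = 216.15 + 457.99 + 564.48 + 381.36 = 1619.98
ΣP(t=1)·Q(t=0) = 3.93×67 + 1.69×272 + 2.24×219 + 9.08×43 = 263.31 + 459.68 + 490.56 + 390.44 = 1603.99
Index = 1619.98 / 1603.99 × 100 = 100.9969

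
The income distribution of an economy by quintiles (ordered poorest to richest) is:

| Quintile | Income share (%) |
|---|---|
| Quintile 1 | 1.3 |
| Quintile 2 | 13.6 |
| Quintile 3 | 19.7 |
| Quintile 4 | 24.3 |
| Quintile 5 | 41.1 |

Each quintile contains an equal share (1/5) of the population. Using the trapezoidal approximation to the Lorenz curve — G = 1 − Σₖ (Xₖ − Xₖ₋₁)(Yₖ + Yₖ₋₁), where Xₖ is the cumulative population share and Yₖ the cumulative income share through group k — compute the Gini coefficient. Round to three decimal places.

Cumulative income shares Yₖ: 0.0130, 0.1490, 0.3460, 0.5890, 1.0000
Σ (Xₖ−Xₖ₋₁)(Yₖ+Yₖ₋₁) = (1/5)(0.0130+0.0000) + (1/5)(0.1490+0.0130) + (1/5)(0.3460+0.1490) + (1/5)(0.5890+0.3460) + (1/5)(1.0000+0.5890)
  = 0.0026 + 0.0324 + 0.0990 + 0.1870 + 0.3178 = 0.6388
G = 1 − 0.6388 = 0.3612

0.361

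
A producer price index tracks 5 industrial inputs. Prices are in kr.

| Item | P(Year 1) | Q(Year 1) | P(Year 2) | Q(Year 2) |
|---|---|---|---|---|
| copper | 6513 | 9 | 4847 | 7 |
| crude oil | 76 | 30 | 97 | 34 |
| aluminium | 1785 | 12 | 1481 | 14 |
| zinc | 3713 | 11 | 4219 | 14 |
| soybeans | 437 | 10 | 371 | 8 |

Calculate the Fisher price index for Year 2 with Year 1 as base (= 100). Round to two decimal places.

91.48

Laspeyres component (base-period weights):
ΣP(Year 2)Q(Year 1) = 4847×9 + 97×30 + 1481×12 + 4219×11 + 371×10 = 43623 + 2910 + 17772 + 46409 + 3710 = 114424
ΣP(Year 1)Q(Year 1) = 6513×9 + 76×30 + 1785×12 + 3713×11 + 437×10 = 58617 + 2280 + 21420 + 40843 + 4370 = 127530
L = 114424 / 127530 × 100 = 89.7232
Paasche component (current-period weights):
ΣP(Year 2)Q(Year 2) = 4847×7 + 97×34 + 1481×14 + 4219×14 + 371×8 = 33929 + 3298 + 20734 + 59066 + 2968 = 119995
ΣP(Year 1)Q(Year 2) = 6513×7 + 76×34 + 1785×14 + 3713×14 + 437×8 = 45591 + 2584 + 24990 + 51982 + 3496 = 128643
P = 119995 / 128643 × 100 = 93.2775
Fisher = √(L × P) = √(89.7232 × 93.2775) = 91.4831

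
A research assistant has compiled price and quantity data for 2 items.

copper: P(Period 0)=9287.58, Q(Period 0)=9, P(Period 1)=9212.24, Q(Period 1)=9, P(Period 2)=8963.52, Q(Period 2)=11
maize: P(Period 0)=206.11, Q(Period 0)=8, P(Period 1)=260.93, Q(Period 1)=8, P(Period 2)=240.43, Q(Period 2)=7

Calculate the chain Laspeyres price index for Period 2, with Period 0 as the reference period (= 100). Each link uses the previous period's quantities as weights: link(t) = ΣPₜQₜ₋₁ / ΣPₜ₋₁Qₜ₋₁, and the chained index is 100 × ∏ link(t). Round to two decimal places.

Link Period 0→Period 1:
ΣP(Period 1)Q(Period 0) = 9212.24×9 + 260.93×8 = 82910.16 + 2087.44 = 84997.6
ΣP(Period 0)Q(Period 0) = 9287.58×9 + 206.11×8 = 83588.22 + 1648.88 = 85237.1
link = 84997.6/85237.1 = 0.997190
Link Period 1→Period 2:
ΣP(Period 2)Q(Period 1) = 8963.52×9 + 240.43×8 = 80671.68 + 1923.44 = 82595.12
ΣP(Period 1)Q(Period 1) = 9212.24×9 + 260.93×8 = 82910.16 + 2087.44 = 84997.6
link = 82595.12/84997.6 = 0.971735
Chained index = 100 × 0.997190 × 0.971735 = 96.9004

96.90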